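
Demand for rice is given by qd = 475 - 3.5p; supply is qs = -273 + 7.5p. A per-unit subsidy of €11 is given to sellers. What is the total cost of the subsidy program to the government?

Government cost = €2895.75

Pre-subsidy: 475 - 3.5p = -273 + 7.5p gives p* = 68, q* = 237.
With the subsidy, sellers receive ps = pb + 11 for each unit, where pb is the price buyers pay.
Supply in terms of pb becomes qs = -273 + 7.5(pb + 11) = -190.5 + 7.5pb. Setting this equal to demand: 475 - 3.5pb = -190.5 + 7.5pb, so pb = 60.5.
Sellers receive ps = 60.5 + 11 = 71.5; q' = 475 − 3.5·60.5 = 263.25.
Government outlay = subsidy × quantity = 11 × 263.25 = 2895.75.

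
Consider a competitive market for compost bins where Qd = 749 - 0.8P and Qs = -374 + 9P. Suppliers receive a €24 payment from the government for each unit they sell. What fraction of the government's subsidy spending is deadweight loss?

Pre-subsidy: 749 - 0.8P = -374 + 9P gives P* = 5615/49, Q* = 32209/49.
With the subsidy, sellers receive Ps = Pb + 24 for each unit, where Pb is the price buyers pay.
Supply in terms of Pb becomes Qs = -374 + 9(Pb + 24) = -158 + 9Pb. Setting this equal to demand: 749 - 0.8Pb = -158 + 9Pb, so Pb = 4535/49.
Sellers receive Ps = 4535/49 + 24 = 5711/49; Q' = 749 − 0.8·(4535/49) = 33073/49.
ΔCS = ½(32209/49 + 33073/49)(5615/49 − 4535/49) = 5036040/343; ΔPS = ½(32209/49 + 33073/49)(5711/49 − 5615/49) = 447648/343.
Government spending = 24 × 33073/49 = 793752/49.
DWL = ½ × 24 × (33073/49 − 32209/49) = 10368/49; fraction = (10368/49) / (793752/49) = 432/33073.

DWL / government spending = 432/33073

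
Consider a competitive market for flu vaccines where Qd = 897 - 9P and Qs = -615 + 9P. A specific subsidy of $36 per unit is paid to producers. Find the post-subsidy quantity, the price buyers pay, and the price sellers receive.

Pre-subsidy: 897 - 9P = -615 + 9P gives P* = 84, Q* = 141.
With the subsidy, sellers receive Ps = Pb + 36 for each unit, where Pb is the price buyers pay.
Supply in terms of Pb becomes Qs = -615 + 9(Pb + 36) = -291 + 9Pb. Setting this equal to demand: 897 - 9Pb = -291 + 9Pb, so Pb = 66.
Sellers receive Ps = 66 + 36 = 102; Q' = 897 − 9·66 = 303.

Q' = 303; buyers pay $66; sellers receive $102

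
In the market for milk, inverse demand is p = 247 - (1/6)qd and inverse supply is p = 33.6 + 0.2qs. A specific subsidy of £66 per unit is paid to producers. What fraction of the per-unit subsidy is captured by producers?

Producer share = 6/11

Pre-subsidy: 247 - (1/6)q = 33.6 + 0.2q gives q* = 582 and p* = 150.
With the subsidy, sellers receive ps = pb + 66 for each unit, where pb is the price buyers pay.
On the curves, pb = 247 - (1/6)q and ps = 33.6 + 0.2q; the wedge ps − pb = 66 gives 33.6 + 0.2q − (247 - (1/6)q) = 66, so q' = 762.
Then pb = 247 − (1/6)·762 = 120 and ps = 33.6 + 0.2·762 = 186.
Buyers' price falls by p* − pb = 150 − 120 = 30; sellers' price rises by ps − p* = 186 − 150 = 36.
So producers capture 36/66 = 6/11 of each unit of subsidy.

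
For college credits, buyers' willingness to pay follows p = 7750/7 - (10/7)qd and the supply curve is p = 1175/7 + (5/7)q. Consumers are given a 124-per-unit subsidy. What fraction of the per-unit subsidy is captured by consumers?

Consumer share = 2/3

Pre-subsidy: 7750/7 - (10/7)q = 1175/7 + (5/7)q gives q* = 1315/3 and p* = 10100/21.
With the rebate, buyers effectively pay pb = ps − 124, where ps is the price sellers receive.
On the curves, pb = 7750/7 - (10/7)q and ps = 1175/7 + (5/7)q; the wedge ps − pb = 124 gives 1175/7 + (5/7)q − (7750/7 - (10/7)q) = 124, so q' = 496.2.
Then pb = 7750/7 − (10/7)·496.2 = 2788/7 and ps = 1175/7 + (5/7)·496.2 = 3656/7.
Buyers' price falls by p* − pb = 10100/21 − 2788/7 = 248/3; sellers' price rises by ps − p* = 3656/7 − 10100/21 = 124/3.
So consumers capture (248/3)/124 = 2/3 of each unit of subsidy.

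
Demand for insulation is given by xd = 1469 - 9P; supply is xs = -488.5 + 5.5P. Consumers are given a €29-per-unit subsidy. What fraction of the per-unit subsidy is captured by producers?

Producer share = 18/29

Pre-subsidy: 1469 - 9P = -488.5 + 5.5P gives P* = 135, x* = 254.
With the rebate, buyers effectively pay Pb = Ps − 29, where Ps is the price sellers receive.
Demand in terms of Ps becomes xd = 1469 − 9(Ps − 29) = 1730 - 9Ps. Setting this equal to supply: 1730 - 9Ps = -488.5 + 5.5Ps, so Ps = 153.
Buyers pay Pb = 153 − 29 = 124; x' = -488.5 + 5.5·153 = 353.
Buyers' price falls by P* − Pb = 135 − 124 = 11; sellers' price rises by Ps − P* = 153 − 135 = 18.
So producers capture 18/29 = 18/29 of each unit of subsidy.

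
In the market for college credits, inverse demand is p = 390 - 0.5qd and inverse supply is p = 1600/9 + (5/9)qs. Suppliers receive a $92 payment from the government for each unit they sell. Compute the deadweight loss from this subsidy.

Pre-subsidy: 390 - 0.5q = 1600/9 + (5/9)q gives q* = 3820/19 and p* = 5500/19.
With the subsidy, sellers receive ps = pb + 92 for each unit, where pb is the price buyers pay.
On the curves, pb = 390 - 0.5q and ps = 1600/9 + (5/9)q; the wedge ps − pb = 92 gives 1600/9 + (5/9)q − (390 - 0.5q) = 92, so q' = 5476/19.
Then pb = 390 − 0.5·(5476/19) = 4672/19 and ps = 1600/9 + (5/9)·(5476/19) = 6420/19.
The subsidy expands output by 5476/19 − 3820/19 = 1656/19 past the efficient level; on those units the gap between marginal cost and willingness to pay runs from 0 up to 92.
DWL = ½ × 92 × 1656/19 = 76176/19.

Deadweight loss = 76176/19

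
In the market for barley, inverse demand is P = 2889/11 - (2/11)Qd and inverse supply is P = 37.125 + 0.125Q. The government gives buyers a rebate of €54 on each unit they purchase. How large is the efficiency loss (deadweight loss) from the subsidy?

Deadweight loss = €4752

Pre-subsidy: 2889/11 - (2/11)Q = 37.125 + 0.125Q gives Q* = 735 and P* = 129.
With the rebate, buyers effectively pay Pb = Ps − 54, where Ps is the price sellers receive.
On the curves, Pb = 2889/11 - (2/11)Q and Ps = 37.125 + 0.125Q; the wedge Ps − Pb = 54 gives 37.125 + 0.125Q − (2889/11 - (2/11)Q) = 54, so Q' = 911.
Then Pb = 2889/11 − (2/11)·911 = 97 and Ps = 37.125 + 0.125·911 = 151.
The subsidy expands output by 911 − 735 = 176 past the efficient level; on those units the gap between marginal cost and willingness to pay runs from 0 up to 54.
DWL = ½ × 54 × 176 = 4752.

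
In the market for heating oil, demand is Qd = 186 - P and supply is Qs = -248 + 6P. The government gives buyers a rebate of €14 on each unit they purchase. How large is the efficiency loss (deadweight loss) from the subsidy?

Pre-subsidy: 186 - P = -248 + 6P gives P* = 62, Q* = 124.
With the rebate, buyers effectively pay Pb = Ps − 14, where Ps is the price sellers receive.
Demand in terms of Ps becomes Qd = 186 − 1(Ps − 14) = 200 - Ps. Setting this equal to supply: 200 - Ps = -248 + 6Ps, so Ps = 64.
Buyers pay Pb = 64 − 14 = 50; Q' = -248 + 6·64 = 136.
The subsidy expands output by 136 − 124 = 12 past the efficient level; on those units the gap between marginal cost and willingness to pay runs from 0 up to 14.
DWL = ½ × 14 × 12 = 84.

Deadweight loss = €84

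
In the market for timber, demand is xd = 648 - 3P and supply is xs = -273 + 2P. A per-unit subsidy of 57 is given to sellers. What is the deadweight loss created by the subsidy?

Pre-subsidy: 648 - 3P = -273 + 2P gives P* = 184.2, x* = 95.4.
With the subsidy, sellers receive Ps = Pb + 57 for each unit, where Pb is the price buyers pay.
Supply in terms of Pb becomes xs = -273 + 2(Pb + 57) = -159 + 2Pb. Setting this equal to demand: 648 - 3Pb = -159 + 2Pb, so Pb = 161.4.
Sellers receive Ps = 161.4 + 57 = 218.4; x' = 648 − 3·161.4 = 163.8.
The subsidy expands output by 163.8 − 95.4 = 68.4 past the efficient level; on those units the gap between marginal cost and willingness to pay runs from 0 up to 57.
DWL = ½ × 57 × 68.4 = 1949.4.

Deadweight loss = 1949.4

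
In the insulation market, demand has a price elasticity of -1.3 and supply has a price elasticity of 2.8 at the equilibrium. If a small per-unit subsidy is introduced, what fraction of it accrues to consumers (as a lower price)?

For a small subsidy around the equilibrium, the benefit split depends on the relative slopes, which at a point are proportional to the elasticities.
Buyer share = εs/(εs + |εd|) = 2.8/(2.8 + 1.3) = 28/41; seller share = |εd|/(εs + |εd|) = 13/41.

Consumer share = 28/41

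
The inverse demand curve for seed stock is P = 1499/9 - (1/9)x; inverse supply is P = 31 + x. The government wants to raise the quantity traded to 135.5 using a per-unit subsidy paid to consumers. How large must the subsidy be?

At x = 135.5, from the demand curve buyers pay Pb = 1499/9 − (1/9)·135.5 = 151.5; from the supply curve sellers need Ps = 31 + 1·135.5 = 166.5.
The subsidy must fill the gap: s = Ps − Pb = 166.5 − 151.5 = 15.

Required subsidy s = 15 per unit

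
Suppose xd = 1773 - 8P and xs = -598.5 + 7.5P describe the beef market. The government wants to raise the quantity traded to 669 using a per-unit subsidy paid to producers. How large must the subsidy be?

Required subsidy s = 31 per unit

At x = 669, invert demand for the buyer price: Pb = (1773 − 669)/8 = 138; invert supply for the seller price: Ps = (669 − (-598.5))/7.5 = 169.
The subsidy must fill the gap: s = Ps − Pb = 169 − 138 = 31.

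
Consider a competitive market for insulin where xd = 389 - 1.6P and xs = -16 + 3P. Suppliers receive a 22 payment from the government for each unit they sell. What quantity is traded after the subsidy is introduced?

x' = 6235/23

Pre-subsidy: 389 - 1.6P = -16 + 3P gives P* = 2025/23, x* = 5707/23.
With the subsidy, sellers receive Ps = Pb + 22 for each unit, where Pb is the price buyers pay.
Supply in terms of Pb becomes xs = -16 + 3(Pb + 22) = 50 + 3Pb. Setting this equal to demand: 389 - 1.6Pb = 50 + 3Pb, so Pb = 1695/23.
Sellers receive Ps = 1695/23 + 22 = 2201/23; x' = 389 − 1.6·(1695/23) = 6235/23.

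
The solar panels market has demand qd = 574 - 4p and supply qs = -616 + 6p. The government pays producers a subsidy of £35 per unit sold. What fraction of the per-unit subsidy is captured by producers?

Pre-subsidy: 574 - 4p = -616 + 6p gives p* = 119, q* = 98.
With the subsidy, sellers receive ps = pb + 35 for each unit, where pb is the price buyers pay.
Supply in terms of pb becomes qs = -616 + 6(pb + 35) = -406 + 6pb. Setting this equal to demand: 574 - 4pb = -406 + 6pb, so pb = 98.
Sellers receive ps = 98 + 35 = 133; q' = 574 − 4·98 = 182.
Buyers' price falls by p* − pb = 119 − 98 = 21; sellers' price rises by ps − p* = 133 − 119 = 14.
So producers capture 14/35 = 0.4 of each unit of subsidy.

Producer share = 0.4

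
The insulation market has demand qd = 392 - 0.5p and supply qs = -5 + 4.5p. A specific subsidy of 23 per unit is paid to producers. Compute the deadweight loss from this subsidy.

Deadweight loss = 119.025

Pre-subsidy: 392 - 0.5p = -5 + 4.5p gives p* = 79.4, q* = 352.3.
With the subsidy, sellers receive ps = pb + 23 for each unit, where pb is the price buyers pay.
Supply in terms of pb becomes qs = -5 + 4.5(pb + 23) = 98.5 + 4.5pb. Setting this equal to demand: 392 - 0.5pb = 98.5 + 4.5pb, so pb = 58.7.
Sellers receive ps = 58.7 + 23 = 81.7; q' = 392 − 0.5·58.7 = 362.65.
The subsidy expands output by 362.65 − 352.3 = 10.35 past the efficient level; on those units the gap between marginal cost and willingness to pay runs from 0 up to 23.
DWL = ½ × 23 × 10.35 = 119.025.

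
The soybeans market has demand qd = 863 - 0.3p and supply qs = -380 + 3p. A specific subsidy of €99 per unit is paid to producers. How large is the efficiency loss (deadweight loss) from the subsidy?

Pre-subsidy: 863 - 0.3p = -380 + 3p gives p* = 1130/3, q* = 750.
With the subsidy, sellers receive ps = pb + 99 for each unit, where pb is the price buyers pay.
Supply in terms of pb becomes qs = -380 + 3(pb + 99) = -83 + 3pb. Setting this equal to demand: 863 - 0.3pb = -83 + 3pb, so pb = 860/3.
Sellers receive ps = 860/3 + 99 = 1157/3; q' = 863 − 0.3·(860/3) = 777.
The subsidy expands output by 777 − 750 = 27 past the efficient level; on those units the gap between marginal cost and willingness to pay runs from 0 up to 99.
DWL = ½ × 99 × 27 = 1336.5.

Deadweight loss = €1336.5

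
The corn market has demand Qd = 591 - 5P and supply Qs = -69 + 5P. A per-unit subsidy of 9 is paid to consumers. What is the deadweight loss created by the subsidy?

Deadweight loss = 101.25

Pre-subsidy: 591 - 5P = -69 + 5P gives P* = 66, Q* = 261.
With the rebate, buyers effectively pay Pb = Ps − 9, where Ps is the price sellers receive.
Demand in terms of Ps becomes Qd = 591 − 5(Ps − 9) = 636 - 5Ps. Setting this equal to supply: 636 - 5Ps = -69 + 5Ps, so Ps = 70.5.
Buyers pay Pb = 70.5 − 9 = 61.5; Q' = -69 + 5·70.5 = 283.5.
The subsidy expands output by 283.5 − 261 = 22.5 past the efficient level; on those units the gap between marginal cost and willingness to pay runs from 0 up to 9.
DWL = ½ × 9 × 22.5 = 101.25.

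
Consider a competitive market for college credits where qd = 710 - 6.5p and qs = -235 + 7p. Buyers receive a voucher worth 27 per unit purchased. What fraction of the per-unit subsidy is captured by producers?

Pre-subsidy: 710 - 6.5p = -235 + 7p gives p* = 70, q* = 255.
With the rebate, buyers effectively pay pb = ps − 27, where ps is the price sellers receive.
Demand in terms of ps becomes qd = 710 − 6.5(ps − 27) = 885.5 - 6.5ps. Setting this equal to supply: 885.5 - 6.5ps = -235 + 7ps, so ps = 83.
Buyers pay pb = 83 − 27 = 56; q' = -235 + 7·83 = 346.
Buyers' price falls by p* − pb = 70 − 56 = 14; sellers' price rises by ps − p* = 83 − 70 = 13.
So producers capture 13/27 = 13/27 of each unit of subsidy.

Producer share = 13/27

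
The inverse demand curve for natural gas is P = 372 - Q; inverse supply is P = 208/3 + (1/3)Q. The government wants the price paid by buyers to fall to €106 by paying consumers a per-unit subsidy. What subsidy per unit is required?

Required subsidy s = €52 per unit

At a buyer price of 106, quantity demanded is 372 − 1·106 = 266.
Sellers supply 266 only when they receive Ps = 208/3 + (1/3)·266 = 158.
s = Ps − Pb = 158 − 106 = 52.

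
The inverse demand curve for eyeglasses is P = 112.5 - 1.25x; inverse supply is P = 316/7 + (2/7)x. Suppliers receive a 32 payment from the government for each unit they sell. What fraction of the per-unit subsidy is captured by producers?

Producer share = 8/43

Pre-subsidy: 112.5 - 1.25x = 316/7 + (2/7)x gives x* = 1886/43 and P* = 2480/43.
With the subsidy, sellers receive Ps = Pb + 32 for each unit, where Pb is the price buyers pay.
On the curves, Pb = 112.5 - 1.25x and Ps = 316/7 + (2/7)x; the wedge Ps − Pb = 32 gives 316/7 + (2/7)x − (112.5 - 1.25x) = 32, so x' = 2782/43.
Then Pb = 112.5 − 1.25·(2782/43) = 1360/43 and Ps = 316/7 + (2/7)·(2782/43) = 2736/43.
Buyers' price falls by P* − Pb = 2480/43 − 1360/43 = 1120/43; sellers' price rises by Ps − P* = 2736/43 − 2480/43 = 256/43.
So producers capture (256/43)/32 = 8/43 of each unit of subsidy.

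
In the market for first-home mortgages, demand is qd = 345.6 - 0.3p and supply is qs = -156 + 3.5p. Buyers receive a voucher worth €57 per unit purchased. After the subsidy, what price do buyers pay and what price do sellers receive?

Buyers pay €79.5; sellers receive €136.5

Pre-subsidy: 345.6 - 0.3p = -156 + 3.5p gives p* = 132, q* = 306.
With the rebate, buyers effectively pay pb = ps − 57, where ps is the price sellers receive.
Demand in terms of ps becomes qd = 345.6 − 0.3(ps − 57) = 362.7 - 0.3ps. Setting this equal to supply: 362.7 - 0.3ps = -156 + 3.5ps, so ps = 136.5.
Buyers pay pb = 136.5 − 57 = 79.5; q' = -156 + 3.5·136.5 = 321.75.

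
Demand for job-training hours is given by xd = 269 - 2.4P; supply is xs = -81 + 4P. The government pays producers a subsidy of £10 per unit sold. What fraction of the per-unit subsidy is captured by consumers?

Consumer share = 0.625

Pre-subsidy: 269 - 2.4P = -81 + 4P gives P* = 54.6875, x* = 137.75.
With the subsidy, sellers receive Ps = Pb + 10 for each unit, where Pb is the price buyers pay.
Supply in terms of Pb becomes xs = -81 + 4(Pb + 10) = -41 + 4Pb. Setting this equal to demand: 269 - 2.4Pb = -41 + 4Pb, so Pb = 48.4375.
Sellers receive Ps = 48.4375 + 10 = 58.4375; x' = 269 − 2.4·48.4375 = 152.75.
Buyers' price falls by P* − Pb = 54.6875 − 48.4375 = 6.25; sellers' price rises by Ps − P* = 58.4375 − 54.6875 = 3.75.
So consumers capture 6.25/10 = 0.625 of each unit of subsidy.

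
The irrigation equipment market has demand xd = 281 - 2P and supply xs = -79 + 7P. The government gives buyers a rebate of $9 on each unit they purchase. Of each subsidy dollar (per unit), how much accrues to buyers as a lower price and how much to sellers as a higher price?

Pre-subsidy: 281 - 2P = -79 + 7P gives P* = 40, x* = 201.
With the rebate, buyers effectively pay Pb = Ps − 9, where Ps is the price sellers receive.
Demand in terms of Ps becomes xd = 281 − 2(Ps − 9) = 299 - 2Ps. Setting this equal to supply: 299 - 2Ps = -79 + 7Ps, so Ps = 42.
Buyers pay Pb = 42 − 9 = 33; x' = -79 + 7·42 = 215.
Buyers' price falls by P* − Pb = 40 − 33 = 7; sellers' price rises by Ps − P* = 42 − 40 = 2.

Buyers gain $7 per unit; sellers gain $2 per unit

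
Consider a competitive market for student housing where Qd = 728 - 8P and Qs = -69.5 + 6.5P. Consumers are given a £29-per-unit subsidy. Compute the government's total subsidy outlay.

Government cost = £11368

Pre-subsidy: 728 - 8P = -69.5 + 6.5P gives P* = 55, Q* = 288.
With the rebate, buyers effectively pay Pb = Ps − 29, where Ps is the price sellers receive.
Demand in terms of Ps becomes Qd = 728 − 8(Ps − 29) = 960 - 8Ps. Setting this equal to supply: 960 - 8Ps = -69.5 + 6.5Ps, so Ps = 71.
Buyers pay Pb = 71 − 29 = 42; Q' = -69.5 + 6.5·71 = 392.
Government outlay = subsidy × quantity = 29 × 392 = 11368.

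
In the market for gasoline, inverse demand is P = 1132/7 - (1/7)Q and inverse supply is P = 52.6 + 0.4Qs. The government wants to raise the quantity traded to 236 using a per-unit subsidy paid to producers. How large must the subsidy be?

Required subsidy s = 19 per unit

At Q = 236, from the demand curve buyers pay Pb = 1132/7 − (1/7)·236 = 128; from the supply curve sellers need Ps = 52.6 + 0.4·236 = 147.
The subsidy must fill the gap: s = Ps − Pb = 147 − 128 = 19.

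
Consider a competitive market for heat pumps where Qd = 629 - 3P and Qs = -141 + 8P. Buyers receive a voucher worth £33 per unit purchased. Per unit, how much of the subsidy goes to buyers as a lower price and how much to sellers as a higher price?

Buyers gain £24 per unit; sellers gain £9 per unit

Pre-subsidy: 629 - 3P = -141 + 8P gives P* = 70, Q* = 419.
With the rebate, buyers effectively pay Pb = Ps − 33, where Ps is the price sellers receive.
Demand in terms of Ps becomes Qd = 629 − 3(Ps − 33) = 728 - 3Ps. Setting this equal to supply: 728 - 3Ps = -141 + 8Ps, so Ps = 79.
Buyers pay Pb = 79 − 33 = 46; Q' = -141 + 8·79 = 491.
Buyers' price falls by P* − Pb = 70 − 46 = 24; sellers' price rises by Ps − P* = 79 − 70 = 9.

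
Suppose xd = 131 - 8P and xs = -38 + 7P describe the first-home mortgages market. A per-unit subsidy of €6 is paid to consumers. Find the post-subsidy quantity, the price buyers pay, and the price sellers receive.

x' = 949/15; buyers pay 127/15; sellers receive 217/15

Pre-subsidy: 131 - 8P = -38 + 7P gives P* = 169/15, x* = 613/15.
With the rebate, buyers effectively pay Pb = Ps − 6, where Ps is the price sellers receive.
Demand in terms of Ps becomes xd = 131 − 8(Ps − 6) = 179 - 8Ps. Setting this equal to supply: 179 - 8Ps = -38 + 7Ps, so Ps = 217/15.
Buyers pay Pb = 217/15 − 6 = 127/15; x' = -38 + 7·(217/15) = 949/15.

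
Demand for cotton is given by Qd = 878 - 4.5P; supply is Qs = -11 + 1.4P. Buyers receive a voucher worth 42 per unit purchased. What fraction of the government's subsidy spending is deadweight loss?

DWL / government spending = 1323/14443

Pre-subsidy: 878 - 4.5P = -11 + 1.4P gives P* = 8890/59, Q* = 11797/59.
With the rebate, buyers effectively pay Pb = Ps − 42, where Ps is the price sellers receive.
Demand in terms of Ps becomes Qd = 878 − 4.5(Ps − 42) = 1067 - 4.5Ps. Setting this equal to supply: 1067 - 4.5Ps = -11 + 1.4Ps, so Ps = 10780/59.
Buyers pay Pb = 10780/59 − 42 = 8302/59; Q' = -11 + 1.4·(10780/59) = 14443/59.
ΔCS = ½(11797/59 + 14443/59)(8890/59 − 8302/59) = 7714560/3481; ΔPS = ½(11797/59 + 14443/59)(10780/59 − 8890/59) = 24796800/3481.
Government spending = 42 × 14443/59 = 606606/59.
DWL = ½ × 42 × (14443/59 − 11797/59) = 55566/59; fraction = (55566/59) / (606606/59) = 1323/14443.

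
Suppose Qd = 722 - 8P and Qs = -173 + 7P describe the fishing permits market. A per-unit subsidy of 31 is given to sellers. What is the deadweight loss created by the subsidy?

Pre-subsidy: 722 - 8P = -173 + 7P gives P* = 179/3, Q* = 734/3.
With the subsidy, sellers receive Ps = Pb + 31 for each unit, where Pb is the price buyers pay.
Supply in terms of Pb becomes Qs = -173 + 7(Pb + 31) = 44 + 7Pb. Setting this equal to demand: 722 - 8Pb = 44 + 7Pb, so Pb = 45.2.
Sellers receive Ps = 45.2 + 31 = 76.2; Q' = 722 − 8·45.2 = 360.4.
The subsidy expands output by 360.4 − 734/3 = 1736/15 past the efficient level; on those units the gap between marginal cost and willingness to pay runs from 0 up to 31.
DWL = ½ × 31 × 1736/15 = 26908/15.

Deadweight loss = 26908/15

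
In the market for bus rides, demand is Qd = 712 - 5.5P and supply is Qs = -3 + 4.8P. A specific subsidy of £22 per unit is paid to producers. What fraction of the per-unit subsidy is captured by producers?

Producer share = 55/103

Pre-subsidy: 712 - 5.5P = -3 + 4.8P gives P* = 7150/103, Q* = 34011/103.
With the subsidy, sellers receive Ps = Pb + 22 for each unit, where Pb is the price buyers pay.
Supply in terms of Pb becomes Qs = -3 + 4.8(Pb + 22) = 102.6 + 4.8Pb. Setting this equal to demand: 712 - 5.5Pb = 102.6 + 4.8Pb, so Pb = 6094/103.
Sellers receive Ps = 6094/103 + 22 = 8360/103; Q' = 712 − 5.5·(6094/103) = 39819/103.
Buyers' price falls by P* − Pb = 7150/103 − 6094/103 = 1056/103; sellers' price rises by Ps − P* = 8360/103 − 7150/103 = 1210/103.
So producers capture (1210/103)/22 = 55/103 of each unit of subsidy.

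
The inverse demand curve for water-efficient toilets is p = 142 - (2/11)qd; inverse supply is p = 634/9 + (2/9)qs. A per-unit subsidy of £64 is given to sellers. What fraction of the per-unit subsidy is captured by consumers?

Consumer share = 0.45

Pre-subsidy: 142 - (2/11)q = 634/9 + (2/9)q gives q* = 177.1 and p* = 109.8.
With the subsidy, sellers receive ps = pb + 64 for each unit, where pb is the price buyers pay.
On the curves, pb = 142 - (2/11)q and ps = 634/9 + (2/9)q; the wedge ps − pb = 64 gives 634/9 + (2/9)q − (142 - (2/11)q) = 64, so q' = 335.5.
Then pb = 142 − (2/11)·335.5 = 81 and ps = 634/9 + (2/9)·335.5 = 145.
Buyers' price falls by p* − pb = 109.8 − 81 = 28.8; sellers' price rises by ps − p* = 145 − 109.8 = 35.2.
So consumers capture 28.8/64 = 0.45 of each unit of subsidy.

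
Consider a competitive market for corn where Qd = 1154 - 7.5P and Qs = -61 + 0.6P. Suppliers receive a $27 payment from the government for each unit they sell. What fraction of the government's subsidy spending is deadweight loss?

Pre-subsidy: 1154 - 7.5P = -61 + 0.6P gives P* = 150, Q* = 29.
With the subsidy, sellers receive Ps = Pb + 27 for each unit, where Pb is the price buyers pay.
Supply in terms of Pb becomes Qs = -61 + 0.6(Pb + 27) = -44.8 + 0.6Pb. Setting this equal to demand: 1154 - 7.5Pb = -44.8 + 0.6Pb, so Pb = 148.
Sellers receive Ps = 148 + 27 = 175; Q' = 1154 − 7.5·148 = 44.
ΔCS = ½(29 + 44)(150 − 148) = 73; ΔPS = ½(29 + 44)(175 − 150) = 912.5.
Government spending = 27 × 44 = 1188.
DWL = ½ × 27 × (44 − 29) = 202.5; fraction = 202.5 / 1188 = 15/88.

DWL / government spending = 15/88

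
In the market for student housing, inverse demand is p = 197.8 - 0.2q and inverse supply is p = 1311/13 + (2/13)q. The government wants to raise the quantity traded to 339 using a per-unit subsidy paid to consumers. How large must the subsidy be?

Required subsidy s = 23 per unit

At q = 339, from the demand curve buyers pay pb = 197.8 − 0.2·339 = 130; from the supply curve sellers need ps = 1311/13 + (2/13)·339 = 153.
The subsidy must fill the gap: s = ps − pb = 153 − 130 = 23.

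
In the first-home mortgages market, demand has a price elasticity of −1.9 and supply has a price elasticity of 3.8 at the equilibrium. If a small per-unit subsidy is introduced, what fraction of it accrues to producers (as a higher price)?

For a small subsidy around the equilibrium, the benefit split depends on the relative slopes, which at a point are proportional to the elasticities.
Buyer share = εs/(εs + |εd|) = 3.8/(3.8 + 1.9) = 2/3; seller share = |εd|/(εs + |εd|) = 1/3.
So producers capture 1/3 of the subsidy.

Producer share = 1/3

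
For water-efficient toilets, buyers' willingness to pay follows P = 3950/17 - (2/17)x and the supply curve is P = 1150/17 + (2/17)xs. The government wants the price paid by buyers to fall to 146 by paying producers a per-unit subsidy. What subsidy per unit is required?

At a buyer price of 146, quantity demanded is 1975 − 8.5·146 = 734.
Sellers supply 734 only when they receive Ps = 1150/17 + (2/17)·734 = 154.
s = Ps − Pb = 154 − 146 = 8.

Required subsidy s = 8 per unit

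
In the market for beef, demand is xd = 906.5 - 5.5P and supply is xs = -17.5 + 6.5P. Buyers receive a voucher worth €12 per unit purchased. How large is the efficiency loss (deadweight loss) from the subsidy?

Pre-subsidy: 906.5 - 5.5P = -17.5 + 6.5P gives P* = 77, x* = 483.
With the rebate, buyers effectively pay Pb = Ps − 12, where Ps is the price sellers receive.
Demand in terms of Ps becomes xd = 906.5 − 5.5(Ps − 12) = 972.5 - 5.5Ps. Setting this equal to supply: 972.5 - 5.5Ps = -17.5 + 6.5Ps, so Ps = 82.5.
Buyers pay Pb = 82.5 − 12 = 70.5; x' = -17.5 + 6.5·82.5 = 518.75.
The subsidy expands output by 518.75 − 483 = 35.75 past the efficient level; on those units the gap between marginal cost and willingness to pay runs from 0 up to 12.
DWL = ½ × 12 × 35.75 = 214.5.

Deadweight loss = €214.5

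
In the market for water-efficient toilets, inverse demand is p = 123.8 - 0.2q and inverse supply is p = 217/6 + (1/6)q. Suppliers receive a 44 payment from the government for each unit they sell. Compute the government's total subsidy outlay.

Pre-subsidy: 123.8 - 0.2q = 217/6 + (1/6)q gives q* = 239 and p* = 76.
With the subsidy, sellers receive ps = pb + 44 for each unit, where pb is the price buyers pay.
On the curves, pb = 123.8 - 0.2q and ps = 217/6 + (1/6)q; the wedge ps − pb = 44 gives 217/6 + (1/6)q − (123.8 - 0.2q) = 44, so q' = 359.
Then pb = 123.8 − 0.2·359 = 52 and ps = 217/6 + (1/6)·359 = 96.
Government outlay = subsidy × quantity = 44 × 359 = 15796.

Government cost = 15796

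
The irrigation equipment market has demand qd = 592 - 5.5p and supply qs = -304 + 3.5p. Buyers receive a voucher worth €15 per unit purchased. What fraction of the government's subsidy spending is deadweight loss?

Pre-subsidy: 592 - 5.5p = -304 + 3.5p gives p* = 896/9, q* = 400/9.
With the rebate, buyers effectively pay pb = ps − 15, where ps is the price sellers receive.
Demand in terms of ps becomes qd = 592 − 5.5(ps − 15) = 674.5 - 5.5ps. Setting this equal to supply: 674.5 - 5.5ps = -304 + 3.5ps, so ps = 1957/18.
Buyers pay pb = 1957/18 − 15 = 1687/18; q' = -304 + 3.5·(1957/18) = 2755/36.
ΔCS = ½(400/9 + 2755/36)(896/9 − 1687/18) = 152425/432; ΔPS = ½(400/9 + 2755/36)(1957/18 − 896/9) = 239525/432.
Government spending = 15 × 2755/36 = 13775/12.
DWL = ½ × 15 × (2755/36 − 400/9) = 240.625; fraction = 240.625 / (13775/12) = 231/1102.

DWL / government spending = 231/1102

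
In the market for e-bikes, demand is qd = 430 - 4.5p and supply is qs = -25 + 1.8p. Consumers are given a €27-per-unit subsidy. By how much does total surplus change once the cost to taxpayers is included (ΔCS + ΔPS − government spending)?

Net change in total surplus = -6561/14

Pre-subsidy: 430 - 4.5p = -25 + 1.8p gives p* = 650/9, q* = 105.
With the rebate, buyers effectively pay pb = ps − 27, where ps is the price sellers receive.
Demand in terms of ps becomes qd = 430 − 4.5(ps − 27) = 551.5 - 4.5ps. Setting this equal to supply: 551.5 - 4.5ps = -25 + 1.8ps, so ps = 5765/63.
Buyers pay pb = 5765/63 − 27 = 4064/63; q' = -25 + 1.8·(5765/63) = 978/7.
ΔCS = ½(105 + 978/7)(650/9 − 4064/63) = 46251/49; ΔPS = ½(105 + 978/7)(5765/63 − 650/9) = 231255/98.
Government spending = 27 × 978/7 = 26406/7.
Net change = 46251/49 + 231255/98 − 26406/7 = -6561/14. The loss equals the DWL triangle ½·27·243/7.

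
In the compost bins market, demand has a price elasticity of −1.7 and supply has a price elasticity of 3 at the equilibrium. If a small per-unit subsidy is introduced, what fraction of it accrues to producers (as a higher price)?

For a small subsidy around the equilibrium, the benefit split depends on the relative slopes, which at a point are proportional to the elasticities.
Buyer share = εs/(εs + |εd|) = 3/(3 + 1.7) = 30/47; seller share = |εd|/(εs + |εd|) = 17/47.
So producers capture 17/47 of the subsidy.

Producer share = 17/47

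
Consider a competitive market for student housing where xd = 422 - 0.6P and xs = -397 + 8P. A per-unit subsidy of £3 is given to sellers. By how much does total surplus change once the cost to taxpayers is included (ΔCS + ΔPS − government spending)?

Pre-subsidy: 422 - 0.6P = -397 + 8P gives P* = 4095/43, x* = 15689/43.
With the subsidy, sellers receive Ps = Pb + 3 for each unit, where Pb is the price buyers pay.
Supply in terms of Pb becomes xs = -397 + 8(Pb + 3) = -373 + 8Pb. Setting this equal to demand: 422 - 0.6Pb = -373 + 8Pb, so Pb = 3975/43.
Sellers receive Ps = 3975/43 + 3 = 4104/43; x' = 422 − 0.6·(3975/43) = 15761/43.
ΔCS = ½(15689/43 + 15761/43)(4095/43 − 3975/43) = 1887000/1849; ΔPS = ½(15689/43 + 15761/43)(4104/43 − 4095/43) = 141525/1849.
Government spending = 3 × 15761/43 = 47283/43.
Net change = 1887000/1849 + 141525/1849 − 47283/43 = -108/43. The loss equals the DWL triangle ½·3·72/43.

Net change in total surplus = -108/43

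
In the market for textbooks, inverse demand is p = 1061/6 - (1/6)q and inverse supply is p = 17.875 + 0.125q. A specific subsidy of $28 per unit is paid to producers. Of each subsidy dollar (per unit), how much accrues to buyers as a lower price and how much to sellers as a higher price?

Pre-subsidy: 1061/6 - (1/6)q = 17.875 + 0.125q gives q* = 545 and p* = 86.
With the subsidy, sellers receive ps = pb + 28 for each unit, where pb is the price buyers pay.
On the curves, pb = 1061/6 - (1/6)q and ps = 17.875 + 0.125q; the wedge ps − pb = 28 gives 17.875 + 0.125q − (1061/6 - (1/6)q) = 28, so q' = 641.
Then pb = 1061/6 − (1/6)·641 = 70 and ps = 17.875 + 0.125·641 = 98.
Buyers' price falls by p* − pb = 86 − 70 = 16; sellers' price rises by ps − p* = 98 − 86 = 12.

Buyers gain $16 per unit; sellers gain $12 per unit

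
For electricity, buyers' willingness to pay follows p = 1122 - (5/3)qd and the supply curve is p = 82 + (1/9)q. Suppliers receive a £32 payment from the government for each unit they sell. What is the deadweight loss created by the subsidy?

Pre-subsidy: 1122 - (5/3)q = 82 + (1/9)q gives q* = 585 and p* = 147.
With the subsidy, sellers receive ps = pb + 32 for each unit, where pb is the price buyers pay.
On the curves, pb = 1122 - (5/3)q and ps = 82 + (1/9)q; the wedge ps − pb = 32 gives 82 + (1/9)q − (1122 - (5/3)q) = 32, so q' = 603.
Then pb = 1122 − (5/3)·603 = 117 and ps = 82 + (1/9)·603 = 149.
The subsidy expands output by 603 − 585 = 18 past the efficient level; on those units the gap between marginal cost and willingness to pay runs from 0 up to 32.
DWL = ½ × 32 × 18 = 288.

Deadweight loss = £288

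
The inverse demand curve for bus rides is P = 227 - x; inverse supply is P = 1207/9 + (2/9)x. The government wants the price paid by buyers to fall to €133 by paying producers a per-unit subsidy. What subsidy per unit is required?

Required subsidy s = €22 per unit

At a buyer price of 133, quantity demanded is 227 − 1·133 = 94.
Sellers supply 94 only when they receive Ps = 1207/9 + (2/9)·94 = 155.
s = Ps − Pb = 155 − 133 = 22.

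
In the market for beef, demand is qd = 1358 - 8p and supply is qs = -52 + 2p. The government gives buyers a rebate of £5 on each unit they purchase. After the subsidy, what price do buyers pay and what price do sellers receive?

Pre-subsidy: 1358 - 8p = -52 + 2p gives p* = 141, q* = 230.
With the rebate, buyers effectively pay pb = ps − 5, where ps is the price sellers receive.
Demand in terms of ps becomes qd = 1358 − 8(ps − 5) = 1398 - 8ps. Setting this equal to supply: 1398 - 8ps = -52 + 2ps, so ps = 145.
Buyers pay pb = 145 − 5 = 140; q' = -52 + 2·145 = 238.

Buyers pay £140; sellers receive £145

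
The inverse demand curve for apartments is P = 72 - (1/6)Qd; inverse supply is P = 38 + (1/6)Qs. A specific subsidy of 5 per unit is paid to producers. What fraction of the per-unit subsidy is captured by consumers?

Consumer share = 0.5

Pre-subsidy: 72 - (1/6)Q = 38 + (1/6)Q gives Q* = 102 and P* = 55.
With the subsidy, sellers receive Ps = Pb + 5 for each unit, where Pb is the price buyers pay.
On the curves, Pb = 72 - (1/6)Q and Ps = 38 + (1/6)Q; the wedge Ps − Pb = 5 gives 38 + (1/6)Q − (72 - (1/6)Q) = 5, so Q' = 117.
Then Pb = 72 − (1/6)·117 = 52.5 and Ps = 38 + (1/6)·117 = 57.5.
Buyers' price falls by P* − Pb = 55 − 52.5 = 2.5; sellers' price rises by Ps − P* = 57.5 − 55 = 2.5.
So consumers capture 2.5/5 = 0.5 of each unit of subsidy.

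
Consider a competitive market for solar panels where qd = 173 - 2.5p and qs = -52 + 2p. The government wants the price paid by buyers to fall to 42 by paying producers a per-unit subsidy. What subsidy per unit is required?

At a buyer price of 42, quantity demanded is 173 − 2.5·42 = 68.
Sellers supply 68 only when they receive ps with -52 + 2·ps = 68, i.e. ps = 60.
s = ps − pb = 60 − 42 = 18.

Required subsidy s = 18 per unit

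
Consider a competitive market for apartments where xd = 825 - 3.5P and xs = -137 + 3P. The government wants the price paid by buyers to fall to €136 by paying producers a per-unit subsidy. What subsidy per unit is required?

At a buyer price of 136, quantity demanded is 825 − 3.5·136 = 349.
Sellers supply 349 only when they receive Ps with -137 + 3·Ps = 349, i.e. Ps = 162.
s = Ps − Pb = 162 − 136 = 26.

Required subsidy s = €26 per unit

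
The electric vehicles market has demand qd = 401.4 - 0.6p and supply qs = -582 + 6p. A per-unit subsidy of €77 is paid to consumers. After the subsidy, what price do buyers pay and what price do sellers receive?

Buyers pay €79; sellers receive €156

Pre-subsidy: 401.4 - 0.6p = -582 + 6p gives p* = 149, q* = 312.
With the rebate, buyers effectively pay pb = ps − 77, where ps is the price sellers receive.
Demand in terms of ps becomes qd = 401.4 − 0.6(ps − 77) = 447.6 - 0.6ps. Setting this equal to supply: 447.6 - 0.6ps = -582 + 6ps, so ps = 156.
Buyers pay pb = 156 − 77 = 79; q' = -582 + 6·156 = 354.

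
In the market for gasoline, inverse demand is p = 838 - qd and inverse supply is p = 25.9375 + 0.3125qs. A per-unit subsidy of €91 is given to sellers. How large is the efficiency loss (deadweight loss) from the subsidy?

Pre-subsidy: 838 - q = 25.9375 + 0.3125q gives q* = 4331/7 and p* = 1535/7.
With the subsidy, sellers receive ps = pb + 91 for each unit, where pb is the price buyers pay.
On the curves, pb = 838 - q and ps = 25.9375 + 0.3125q; the wedge ps − pb = 91 gives 25.9375 + 0.3125q − (838 - q) = 91, so q' = 14449/21.
Then pb = 838 − 1·(14449/21) = 3149/21 and ps = 25.9375 + 0.3125·(14449/21) = 5060/21.
The subsidy expands output by 14449/21 − 4331/7 = 208/3 past the efficient level; on those units the gap between marginal cost and willingness to pay runs from 0 up to 91.
DWL = ½ × 91 × 208/3 = 9464/3.

Deadweight loss = 9464/3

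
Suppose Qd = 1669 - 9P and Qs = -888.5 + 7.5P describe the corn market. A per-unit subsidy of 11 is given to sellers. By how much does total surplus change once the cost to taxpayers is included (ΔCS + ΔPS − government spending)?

Pre-subsidy: 1669 - 9P = -888.5 + 7.5P gives P* = 155, Q* = 274.
With the subsidy, sellers receive Ps = Pb + 11 for each unit, where Pb is the price buyers pay.
Supply in terms of Pb becomes Qs = -888.5 + 7.5(Pb + 11) = -806 + 7.5Pb. Setting this equal to demand: 1669 - 9Pb = -806 + 7.5Pb, so Pb = 150.
Sellers receive Ps = 150 + 11 = 161; Q' = 1669 − 9·150 = 319.
ΔCS = ½(274 + 319)(155 − 150) = 1482.5; ΔPS = ½(274 + 319)(161 − 155) = 1779.
Government spending = 11 × 319 = 3509.
Net change = 1482.5 + 1779 − 3509 = -247.5. The loss equals the DWL triangle ½·11·45.

Net change in total surplus = -247.5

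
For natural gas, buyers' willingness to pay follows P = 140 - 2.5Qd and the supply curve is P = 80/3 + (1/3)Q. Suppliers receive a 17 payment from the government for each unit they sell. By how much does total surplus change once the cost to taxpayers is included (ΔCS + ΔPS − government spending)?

Net change in total surplus = -51

Pre-subsidy: 140 - 2.5Q = 80/3 + (1/3)Q gives Q* = 40 and P* = 40.
With the subsidy, sellers receive Ps = Pb + 17 for each unit, where Pb is the price buyers pay.
On the curves, Pb = 140 - 2.5Q and Ps = 80/3 + (1/3)Q; the wedge Ps − Pb = 17 gives 80/3 + (1/3)Q − (140 - 2.5Q) = 17, so Q' = 46.
Then Pb = 140 − 2.5·46 = 25 and Ps = 80/3 + (1/3)·46 = 42.
ΔCS = ½(40 + 46)(40 − 25) = 645; ΔPS = ½(40 + 46)(42 − 40) = 86.
Government spending = 17 × 46 = 782.
Net change = 645 + 86 − 782 = -51. The loss equals the DWL triangle ½·17·6.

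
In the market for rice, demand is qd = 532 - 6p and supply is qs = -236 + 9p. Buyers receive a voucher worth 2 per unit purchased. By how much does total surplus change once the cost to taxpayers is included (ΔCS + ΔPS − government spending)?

Net change in total surplus = -7.2

Pre-subsidy: 532 - 6p = -236 + 9p gives p* = 51.2, q* = 224.8.
With the rebate, buyers effectively pay pb = ps − 2, where ps is the price sellers receive.
Demand in terms of ps becomes qd = 532 − 6(ps − 2) = 544 - 6ps. Setting this equal to supply: 544 - 6ps = -236 + 9ps, so ps = 52.
Buyers pay pb = 52 − 2 = 50; q' = -236 + 9·52 = 232.
ΔCS = ½(224.8 + 232)(51.2 − 50) = 274.08; ΔPS = ½(224.8 + 232)(52 − 51.2) = 182.72.
Government spending = 2 × 232 = 464.
Net change = 274.08 + 182.72 − 464 = -7.2. The loss equals the DWL triangle ½·2·7.2.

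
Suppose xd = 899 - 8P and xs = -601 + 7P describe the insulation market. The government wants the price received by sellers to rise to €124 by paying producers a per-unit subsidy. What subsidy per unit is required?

Required subsidy s = €45 per unit

At a seller price of 124, quantity supplied is -601 + 7·124 = 267.
Buyers absorb 267 only when they pay Pb with 899 − 8·Pb = 267, i.e. Pb = 79.
s = Ps − Pb = 124 − 79 = 45.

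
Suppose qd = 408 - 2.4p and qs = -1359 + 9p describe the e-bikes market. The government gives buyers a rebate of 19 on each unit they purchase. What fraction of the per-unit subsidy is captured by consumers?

Pre-subsidy: 408 - 2.4p = -1359 + 9p gives p* = 155, q* = 36.
With the rebate, buyers effectively pay pb = ps − 19, where ps is the price sellers receive.
Demand in terms of ps becomes qd = 408 − 2.4(ps − 19) = 453.6 - 2.4ps. Setting this equal to supply: 453.6 - 2.4ps = -1359 + 9ps, so ps = 159.
Buyers pay pb = 159 − 19 = 140; q' = -1359 + 9·159 = 72.
Buyers' price falls by p* − pb = 155 − 140 = 15; sellers' price rises by ps − p* = 159 − 155 = 4.
So consumers capture 15/19 = 15/19 of each unit of subsidy.

Consumer share = 15/19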